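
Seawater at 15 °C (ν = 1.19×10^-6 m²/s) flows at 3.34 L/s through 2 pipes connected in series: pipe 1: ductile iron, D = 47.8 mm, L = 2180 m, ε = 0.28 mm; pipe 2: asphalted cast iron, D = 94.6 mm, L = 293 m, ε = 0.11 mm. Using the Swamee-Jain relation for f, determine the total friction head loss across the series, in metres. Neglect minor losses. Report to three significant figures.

Pipe 1: V = 1.861 m/s, Re = 7.48×10^4, ε/D = 0.00586, f = 0.03330, h_1 = f(L/D)V²/2g = 268.1 m
Pipe 2: V = 0.4752 m/s, Re = 3.78×10^4, ε/D = 0.00116, f = 0.02560, h_2 = f(L/D)V²/2g = 0.9127 m
Series → Q common, losses add: H = Σh = 269.0 m

H ≈ 269 m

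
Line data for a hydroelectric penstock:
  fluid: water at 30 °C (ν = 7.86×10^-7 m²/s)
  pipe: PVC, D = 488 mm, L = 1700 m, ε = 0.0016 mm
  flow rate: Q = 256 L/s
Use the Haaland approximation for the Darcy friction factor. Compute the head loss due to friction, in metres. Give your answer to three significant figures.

V = 4Q/(πD²) = 4·0.256/(π·0.488²) = 1.369 m/s
Re = VD/ν = 1.369·0.488/7.86×10^-7 = 8.50×10^5 → turbulent
ε/D = 0.0016/488 = 3.28×10^-6
Haaland: f = 0.01196
h_f = f(L/D)V²/(2g) = 0.01196·(1700/0.488)·1.369²/(2·9.81) = 3.978 m

h_f ≈ 3.98 m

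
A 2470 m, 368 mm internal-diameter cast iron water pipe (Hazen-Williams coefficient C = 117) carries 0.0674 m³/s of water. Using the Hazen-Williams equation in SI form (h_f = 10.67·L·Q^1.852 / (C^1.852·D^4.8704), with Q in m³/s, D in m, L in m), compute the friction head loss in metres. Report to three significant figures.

h_f = 10.67·2470·0.0674^1.852 / (117^1.852·0.368^4.8704) = 3.434 m

h_f ≈ 3.43 m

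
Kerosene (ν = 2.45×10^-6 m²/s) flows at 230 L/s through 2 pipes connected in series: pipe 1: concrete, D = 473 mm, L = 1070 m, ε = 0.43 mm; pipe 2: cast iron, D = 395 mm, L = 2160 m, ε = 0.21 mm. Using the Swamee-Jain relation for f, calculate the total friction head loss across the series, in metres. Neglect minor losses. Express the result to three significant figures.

H ≈ 22.2 m

Pipe 1: V = 1.309 m/s, Re = 2.53×10^5, ε/D = 9.09×10^-4, f = 0.02054, h_1 = f(L/D)V²/2g = 4.057 m
Pipe 2: V = 1.877 m/s, Re = 3.03×10^5, ε/D = 5.32×10^-4, f = 0.01850, h_2 = f(L/D)V²/2g = 18.16 m
Series → Q common, losses add: H = Σh = 22.22 m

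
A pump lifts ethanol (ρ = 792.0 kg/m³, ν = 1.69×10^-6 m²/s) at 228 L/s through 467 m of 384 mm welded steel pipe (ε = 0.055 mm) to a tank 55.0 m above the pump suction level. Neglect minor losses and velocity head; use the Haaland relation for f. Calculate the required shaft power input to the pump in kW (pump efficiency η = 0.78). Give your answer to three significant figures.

P_shaft ≈ 133 kW

V = 4Q/(πD²) = 1.969 m/s; Re = 4.47×10^5; ε/D = 1.43×10^-4; f = 0.01490
h_f = f(L/D)V²/2g = 3.579 m
Total head H = z + h_f = 55.0 + 3.579 = 58.58 m
P_hyd = ρgQH = 792.0·9.81·0.228·58.58 = 103.8 kW
P_shaft = P_hyd/η = 103.8/0.78 = 133.0 kW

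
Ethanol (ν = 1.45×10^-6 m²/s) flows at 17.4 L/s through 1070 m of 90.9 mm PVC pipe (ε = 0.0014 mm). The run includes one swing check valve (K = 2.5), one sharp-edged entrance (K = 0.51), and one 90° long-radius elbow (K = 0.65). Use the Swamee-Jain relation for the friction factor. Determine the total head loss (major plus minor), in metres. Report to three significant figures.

H_L ≈ 71.2 m

V = 4Q/(πD²) = 2.681 m/s; V²/2g = 0.3664 m
Re = 1.68×10^5, ε/D = 1.54×10^-5 → f = 0.01620 (Swamee-Jain)
Major: h_f = f(L/D)·V²/2g = 0.01620·11771·0.3664 = 69.87 m
Minor: ΣK = 3.66; h_m = ΣK·V²/2g = 1.341 m
Total H_L = 69.87 + 1.341 = 71.21 m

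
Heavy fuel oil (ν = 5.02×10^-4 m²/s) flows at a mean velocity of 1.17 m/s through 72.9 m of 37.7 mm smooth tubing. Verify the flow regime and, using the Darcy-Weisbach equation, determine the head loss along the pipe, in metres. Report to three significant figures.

h_f ≈ 98.3 m

Re = VD/ν = 1.17·0.03770/5.02×10^-4 = 87.9 → laminar (Re < 2300)
f = 64/Re = 0.7284
h_f = f(L/D)V²/(2g) = 0.7284·(72.9/0.03770)·1.17²/(2·9.81) = 98.27 m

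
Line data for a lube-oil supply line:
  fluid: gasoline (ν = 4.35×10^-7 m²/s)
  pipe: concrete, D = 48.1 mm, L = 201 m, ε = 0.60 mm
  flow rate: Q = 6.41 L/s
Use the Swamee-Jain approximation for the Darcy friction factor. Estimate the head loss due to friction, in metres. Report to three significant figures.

h_f ≈ 109 m

V = 4Q/(πD²) = 4·0.00641/(π·0.0481²) = 3.528 m/s
Re = VD/ν = 3.528·0.0481/4.35×10^-7 = 3.90×10^5 → turbulent
ε/D = 0.60/48.1 = 0.0125
Swamee-Jain: f = 0.04113
h_f = f(L/D)V²/(2g) = 0.04113·(201/0.0481)·3.528²/(2·9.81) = 109.0 m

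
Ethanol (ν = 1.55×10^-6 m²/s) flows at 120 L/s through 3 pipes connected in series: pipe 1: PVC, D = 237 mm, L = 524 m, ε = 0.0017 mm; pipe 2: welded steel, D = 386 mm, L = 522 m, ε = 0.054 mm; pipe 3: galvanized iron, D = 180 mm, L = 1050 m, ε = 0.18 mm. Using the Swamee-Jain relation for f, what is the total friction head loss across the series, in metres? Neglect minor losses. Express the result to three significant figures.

H ≈ 147 m

Pipe 1: V = 2.720 m/s, Re = 4.16×10^5, ε/D = 7.17×10^-6, f = 0.01364, h_1 = f(L/D)V²/2g = 11.37 m
Pipe 2: V = 1.025 m/s, Re = 2.55×10^5, ε/D = 1.40×10^-4, f = 0.01614, h_2 = f(L/D)V²/2g = 1.170 m
Pipe 3: V = 4.716 m/s, Re = 5.48×10^5, ε/D = 0.00100, f = 0.02030, h_3 = f(L/D)V²/2g = 134.2 m
Series → Q common, losses add: H = Σh = 146.8 m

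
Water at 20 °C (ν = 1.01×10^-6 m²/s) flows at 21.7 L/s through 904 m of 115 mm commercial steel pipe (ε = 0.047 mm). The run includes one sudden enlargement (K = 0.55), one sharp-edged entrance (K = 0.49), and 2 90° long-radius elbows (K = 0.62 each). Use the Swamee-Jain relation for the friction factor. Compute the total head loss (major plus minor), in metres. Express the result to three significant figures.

V = 4Q/(πD²) = 2.089 m/s; V²/2g = 0.2225 m
Re = 2.38×10^5, ε/D = 4.09×10^-4 → f = 0.01813 (Swamee-Jain)
Major: h_f = f(L/D)·V²/2g = 0.01813·7861·0.2225 = 31.71 m
Minor: ΣK = 2.28; h_m = ΣK·V²/2g = 0.5072 m
Total H_L = 31.71 + 0.5072 = 32.22 m

H_L ≈ 32.2 m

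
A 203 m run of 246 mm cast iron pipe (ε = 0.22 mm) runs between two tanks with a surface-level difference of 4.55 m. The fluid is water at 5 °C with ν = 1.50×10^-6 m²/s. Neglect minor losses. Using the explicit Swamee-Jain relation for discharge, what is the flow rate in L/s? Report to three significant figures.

Q ≈ 111 L/s

Swamee-Jain (Type II): Q = -0.965·√(gD⁵h_f/L)·ln[ε/(3.7D) + √(3.17ν²L/(gD³h_f))]
√(gD⁵h_f/L) = √(9.81·0.246⁵·4.55/203) = 0.01407
ε/(3.7D) = 2.42×10^-4; √(3.17ν²L/(gD³h_f)) = 4.67×10^-5
Q = -0.965·0.01407·ln(2.884×10^-4) = 0.1107 m³/s
Check: V = 2.33 m/s, Re = 3.82×10^5, f = 0.02008, h_f = 4.58 m ≈ 4.55 m ✓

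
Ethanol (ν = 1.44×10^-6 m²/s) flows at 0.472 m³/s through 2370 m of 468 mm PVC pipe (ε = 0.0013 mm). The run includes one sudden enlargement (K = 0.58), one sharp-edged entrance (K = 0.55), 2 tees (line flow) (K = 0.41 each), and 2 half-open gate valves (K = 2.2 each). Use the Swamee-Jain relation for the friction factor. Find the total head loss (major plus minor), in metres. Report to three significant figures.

H_L ≈ 25.6 m

V = 4Q/(πD²) = 2.744 m/s; V²/2g = 0.3837 m
Re = 8.92×10^5, ε/D = 2.78×10^-6 → f = 0.01190 (Swamee-Jain)
Major: h_f = f(L/D)·V²/2g = 0.01190·5064·0.3837 = 23.12 m
Minor: ΣK = 6.35; h_m = ΣK·V²/2g = 2.437 m
Total H_L = 23.12 + 2.437 = 25.56 m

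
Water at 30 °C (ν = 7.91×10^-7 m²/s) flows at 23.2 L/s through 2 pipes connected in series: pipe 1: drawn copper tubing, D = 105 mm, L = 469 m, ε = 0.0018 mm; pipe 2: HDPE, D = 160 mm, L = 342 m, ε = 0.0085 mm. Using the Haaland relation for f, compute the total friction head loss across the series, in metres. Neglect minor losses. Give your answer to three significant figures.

Pipe 1: V = 2.679 m/s, Re = 3.56×10^5, ε/D = 1.71×10^-5, f = 0.01405, h_1 = f(L/D)V²/2g = 22.97 m
Pipe 2: V = 1.154 m/s, Re = 2.33×10^5, ε/D = 5.31×10^-5, f = 0.01544, h_2 = f(L/D)V²/2g = 2.239 m
Series → Q common, losses add: H = Σh = 25.21 m

H ≈ 25.2 m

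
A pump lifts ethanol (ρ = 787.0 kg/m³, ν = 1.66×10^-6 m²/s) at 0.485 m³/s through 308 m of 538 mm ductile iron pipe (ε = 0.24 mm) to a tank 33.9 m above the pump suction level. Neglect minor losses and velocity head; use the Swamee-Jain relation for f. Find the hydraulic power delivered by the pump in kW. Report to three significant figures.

P_hyd ≈ 135 kW

V = 4Q/(πD²) = 2.133 m/s; Re = 6.91×10^5; ε/D = 4.46×10^-4; f = 0.01716
h_f = f(L/D)V²/2g = 2.279 m
Total head H = z + h_f = 33.9 + 2.279 = 36.18 m
P_hyd = ρgQH = 787.0·9.81·0.485·36.18 = 135.5 kW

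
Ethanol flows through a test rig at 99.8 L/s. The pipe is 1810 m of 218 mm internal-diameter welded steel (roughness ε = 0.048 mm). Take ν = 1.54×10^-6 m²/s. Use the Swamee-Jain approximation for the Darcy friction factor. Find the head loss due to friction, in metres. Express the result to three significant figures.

h_f ≈ 48.7 m

V = 4Q/(πD²) = 4·0.0998/(π·0.218²) = 2.674 m/s
Re = VD/ν = 2.674·0.218/1.54×10^-6 = 3.78×10^5 → turbulent
ε/D = 0.048/218 = 2.20×10^-4
Swamee-Jain: f = 0.01609
h_f = f(L/D)V²/(2g) = 0.01609·(1810/0.218)·2.674²/(2·9.81) = 48.67 m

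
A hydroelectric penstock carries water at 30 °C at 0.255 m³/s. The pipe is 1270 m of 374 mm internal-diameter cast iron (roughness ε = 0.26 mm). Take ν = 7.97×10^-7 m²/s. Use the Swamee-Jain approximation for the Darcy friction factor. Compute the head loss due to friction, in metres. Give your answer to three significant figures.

h_f ≈ 17.2 m

V = 4Q/(πD²) = 4·0.255/(π·0.374²) = 2.321 m/s
Re = VD/ν = 2.321·0.374/7.97×10^-7 = 1.09×10^6 → turbulent
ε/D = 0.26/374 = 6.95×10^-4
Swamee-Jain: f = 0.01846
h_f = f(L/D)V²/(2g) = 0.01846·(1270/0.374)·2.321²/(2·9.81) = 17.22 m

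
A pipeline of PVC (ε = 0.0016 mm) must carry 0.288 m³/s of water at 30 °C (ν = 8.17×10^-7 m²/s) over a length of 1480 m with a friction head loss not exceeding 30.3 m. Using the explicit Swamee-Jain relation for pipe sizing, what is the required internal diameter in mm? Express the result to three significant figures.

Swamee-Jain (Type III): D = 0.66·[ε^1.25·(LQ²/(gh_f))^4.75 + ν·Q^9.4·(L/(gh_f))^5.2]^0.04
LQ²/(gh_f) = 0.4130; L/(gh_f) = 4.979
Term 1 = ε^1.25·(…)^4.75 = 8.53×10^-10; Term 2 = ν·Q^9.4·(…)^5.2 = 2.86×10^-8
D = 0.66·(8.53×10^-10 + 2.86×10^-8)^0.04 = 0.3298 m = 330 mm
Check: V = 3.37 m/s, Re = 1.36×10^6, f = 0.01118, h_f = 29.0 m ≈ 30.3 m ✓

D ≈ 330 mm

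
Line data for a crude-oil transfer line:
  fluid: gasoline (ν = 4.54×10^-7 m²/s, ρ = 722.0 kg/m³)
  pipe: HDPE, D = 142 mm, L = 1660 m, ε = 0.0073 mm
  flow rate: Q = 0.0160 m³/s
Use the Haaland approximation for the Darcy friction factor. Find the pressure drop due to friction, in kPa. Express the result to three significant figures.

V = 4Q/(πD²) = 4·0.0160/(π·0.142²) = 1.010 m/s
Re = VD/ν = 1.010·0.142/4.54×10^-7 = 3.16×10^5 → turbulent
ε/D = 0.0073/142 = 5.14×10^-5
Haaland: f = 0.01467
h_f = f(L/D)V²/(2g) = 0.01467·(1660/0.142)·1.010²/(2·9.81) = 8.922 m
Δp = ρg·h_f = 722.0·9.81·8.922 = 63.19 kPa

Δp ≈ 63.2 kPa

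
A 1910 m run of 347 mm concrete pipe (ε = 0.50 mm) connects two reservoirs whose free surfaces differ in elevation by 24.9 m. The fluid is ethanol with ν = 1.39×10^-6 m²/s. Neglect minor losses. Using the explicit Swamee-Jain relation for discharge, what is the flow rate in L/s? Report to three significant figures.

Swamee-Jain (Type II): Q = -0.965·√(gD⁵h_f/L)·ln[ε/(3.7D) + √(3.17ν²L/(gD³h_f))]
√(gD⁵h_f/L) = √(9.81·0.347⁵·24.9/1910) = 0.02537
ε/(3.7D) = 3.89×10^-4; √(3.17ν²L/(gD³h_f)) = 3.39×10^-5
Q = -0.965·0.02537·ln(4.233×10^-4) = 0.1901 m³/s
Check: V = 2.01 m/s, Re = 5.02×10^5, f = 0.02208, h_f = 25.0 m ≈ 24.9 m ✓

Q ≈ 190 L/s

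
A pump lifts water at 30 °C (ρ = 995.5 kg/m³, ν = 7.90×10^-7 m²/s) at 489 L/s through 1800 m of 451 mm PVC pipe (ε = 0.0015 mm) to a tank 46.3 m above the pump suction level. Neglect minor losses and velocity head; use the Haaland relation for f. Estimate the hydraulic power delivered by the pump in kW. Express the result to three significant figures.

V = 4Q/(πD²) = 3.061 m/s; Re = 1.75×10^6; ε/D = 3.33×10^-6; f = 0.01065
h_f = f(L/D)V²/2g = 20.30 m
Total head H = z + h_f = 46.3 + 20.30 = 66.60 m
P_hyd = ρgQH = 995.5·9.81·0.489·66.60 = 318.1 kW

P_hyd ≈ 318 kW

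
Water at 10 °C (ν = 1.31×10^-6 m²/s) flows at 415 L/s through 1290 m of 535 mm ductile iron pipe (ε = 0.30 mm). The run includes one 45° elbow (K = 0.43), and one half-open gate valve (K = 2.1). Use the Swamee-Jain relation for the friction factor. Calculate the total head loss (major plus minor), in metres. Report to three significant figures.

H_L ≈ 7.92 m

V = 4Q/(πD²) = 1.846 m/s; V²/2g = 0.1737 m
Re = 7.54×10^5, ε/D = 5.61×10^-4 → f = 0.01785 (Swamee-Jain)
Major: h_f = f(L/D)·V²/2g = 0.01785·2411·0.1737 = 7.477 m
Minor: ΣK = 2.53; h_m = ΣK·V²/2g = 0.4395 m
Total H_L = 7.477 + 0.4395 = 7.916 m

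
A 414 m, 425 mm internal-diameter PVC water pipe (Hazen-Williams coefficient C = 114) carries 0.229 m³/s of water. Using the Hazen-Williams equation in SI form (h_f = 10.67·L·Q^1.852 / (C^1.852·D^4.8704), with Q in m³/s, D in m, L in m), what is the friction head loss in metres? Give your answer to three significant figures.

h_f ≈ 2.88 m

h_f = 10.67·414·0.229^1.852 / (114^1.852·0.425^4.8704) = 2.885 m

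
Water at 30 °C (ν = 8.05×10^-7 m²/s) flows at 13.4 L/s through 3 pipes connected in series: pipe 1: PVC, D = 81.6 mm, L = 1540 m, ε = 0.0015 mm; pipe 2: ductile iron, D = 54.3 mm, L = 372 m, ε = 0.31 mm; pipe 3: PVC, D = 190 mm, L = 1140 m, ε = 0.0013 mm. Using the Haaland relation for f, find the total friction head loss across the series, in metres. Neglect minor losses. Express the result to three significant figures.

Pipe 1: V = 2.562 m/s, Re = 2.60×10^5, ε/D = 1.84×10^-5, f = 0.01488, h_1 = f(L/D)V²/2g = 93.95 m
Pipe 2: V = 5.786 m/s, Re = 3.90×10^5, ε/D = 0.00571, f = 0.03189, h_2 = f(L/D)V²/2g = 372.9 m
Pipe 3: V = 0.4726 m/s, Re = 1.12×10^5, ε/D = 6.84×10^-6, f = 0.01745, h_3 = f(L/D)V²/2g = 1.192 m
Series → Q common, losses add: H = Σh = 468.0 m

H ≈ 468 m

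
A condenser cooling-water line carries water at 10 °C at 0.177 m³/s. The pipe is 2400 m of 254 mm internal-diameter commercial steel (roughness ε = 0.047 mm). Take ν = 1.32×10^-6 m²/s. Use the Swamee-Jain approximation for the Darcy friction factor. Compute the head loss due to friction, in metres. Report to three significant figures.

h_f ≈ 88.1 m

V = 4Q/(πD²) = 4·0.177/(π·0.254²) = 3.493 m/s
Re = VD/ν = 3.493·0.254/1.32×10^-6 = 6.72×10^5 → turbulent
ε/D = 0.047/254 = 1.85×10^-4
Swamee-Jain: f = 0.01500
h_f = f(L/D)V²/(2g) = 0.01500·(2400/0.254)·3.493²/(2·9.81) = 88.14 m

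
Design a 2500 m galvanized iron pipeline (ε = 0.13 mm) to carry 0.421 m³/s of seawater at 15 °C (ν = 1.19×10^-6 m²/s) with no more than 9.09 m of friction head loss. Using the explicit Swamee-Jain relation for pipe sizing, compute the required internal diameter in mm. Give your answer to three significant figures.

D ≈ 580 mm

Swamee-Jain (Type III): D = 0.66·[ε^1.25·(LQ²/(gh_f))^4.75 + ν·Q^9.4·(L/(gh_f))^5.2]^0.04
LQ²/(gh_f) = 4.969; L/(gh_f) = 28.04
Term 1 = ε^1.25·(…)^4.75 = 0.0282; Term 2 = ν·Q^9.4·(…)^5.2 = 0.0118
D = 0.66·(0.0282 + 0.0118)^0.04 = 0.5802 m = 580 mm
Check: V = 1.59 m/s, Re = 7.76×10^5, f = 0.01525, h_f = 8.49 m ≈ 9.09 m ✓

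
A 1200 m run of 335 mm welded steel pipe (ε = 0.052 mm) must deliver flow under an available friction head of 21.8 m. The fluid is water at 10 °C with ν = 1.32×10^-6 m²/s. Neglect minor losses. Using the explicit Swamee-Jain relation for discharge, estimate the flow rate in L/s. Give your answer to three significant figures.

Swamee-Jain (Type II): Q = -0.965·√(gD⁵h_f/L)·ln[ε/(3.7D) + √(3.17ν²L/(gD³h_f))]
√(gD⁵h_f/L) = √(9.81·0.335⁵·21.8/1200) = 0.02742
ε/(3.7D) = 4.20×10^-5; √(3.17ν²L/(gD³h_f)) = 2.87×10^-5
Q = -0.965·0.02742·ln(7.066×10^-5) = 0.2529 m³/s
Check: V = 2.87 m/s, Re = 7.28×10^5, f = 0.01458, h_f = 21.9 m ≈ 21.8 m ✓

Q ≈ 253 L/s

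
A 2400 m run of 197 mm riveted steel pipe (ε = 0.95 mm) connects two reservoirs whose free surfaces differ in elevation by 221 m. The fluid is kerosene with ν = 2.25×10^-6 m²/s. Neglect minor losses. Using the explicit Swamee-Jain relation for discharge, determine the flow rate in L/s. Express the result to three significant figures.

Q ≈ 104 L/s

Swamee-Jain (Type II): Q = -0.965·√(gD⁵h_f/L)·ln[ε/(3.7D) + √(3.17ν²L/(gD³h_f))]
√(gD⁵h_f/L) = √(9.81·0.197⁵·221/2400) = 0.01637
ε/(3.7D) = 0.00130; √(3.17ν²L/(gD³h_f)) = 4.82×10^-5
Q = -0.965·0.01637·ln(0.001352) = 0.1044 m³/s
Check: V = 3.42 m/s, Re = 3.00×10^5, f = 0.03050, h_f = 222 m ≈ 221 m ✓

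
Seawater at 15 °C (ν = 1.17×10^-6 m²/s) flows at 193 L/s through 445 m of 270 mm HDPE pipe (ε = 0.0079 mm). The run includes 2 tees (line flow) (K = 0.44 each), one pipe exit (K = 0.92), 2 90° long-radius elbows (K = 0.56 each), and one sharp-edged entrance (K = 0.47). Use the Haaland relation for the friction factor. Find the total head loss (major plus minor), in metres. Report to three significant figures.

H_L ≈ 14.0 m

V = 4Q/(πD²) = 3.371 m/s; V²/2g = 0.5791 m
Re = 7.78×10^5, ε/D = 2.93×10^-5 → f = 0.01256 (Haaland)
Major: h_f = f(L/D)·V²/2g = 0.01256·1648·0.5791 = 11.99 m
Minor: ΣK = 3.39; h_m = ΣK·V²/2g = 1.963 m
Total H_L = 11.99 + 1.963 = 13.95 m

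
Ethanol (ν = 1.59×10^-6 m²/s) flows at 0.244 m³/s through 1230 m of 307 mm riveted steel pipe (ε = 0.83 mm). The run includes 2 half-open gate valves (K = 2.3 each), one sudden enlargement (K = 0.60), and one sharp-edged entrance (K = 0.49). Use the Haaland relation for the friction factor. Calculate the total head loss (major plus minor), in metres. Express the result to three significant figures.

H_L ≈ 60.1 m

V = 4Q/(πD²) = 3.296 m/s; V²/2g = 0.5538 m
Re = 6.36×10^5, ε/D = 0.00270 → f = 0.02567 (Haaland)
Major: h_f = f(L/D)·V²/2g = 0.02567·4007·0.5538 = 56.96 m
Minor: ΣK = 5.69; h_m = ΣK·V²/2g = 3.151 m
Total H_L = 56.96 + 3.151 = 60.12 m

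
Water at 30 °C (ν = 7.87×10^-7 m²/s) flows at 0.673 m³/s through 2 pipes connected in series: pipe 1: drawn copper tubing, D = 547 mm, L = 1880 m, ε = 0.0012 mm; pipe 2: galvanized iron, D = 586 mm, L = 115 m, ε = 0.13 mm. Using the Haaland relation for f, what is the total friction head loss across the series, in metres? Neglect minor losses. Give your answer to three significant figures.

H ≈ 15.9 m

Pipe 1: V = 2.864 m/s, Re = 1.99×10^6, ε/D = 2.19×10^-6, f = 0.01041, h_1 = f(L/D)V²/2g = 14.96 m
Pipe 2: V = 2.495 m/s, Re = 1.86×10^6, ε/D = 2.22×10^-4, f = 0.01449, h_2 = f(L/D)V²/2g = 0.9027 m
Series → Q common, losses add: H = Σh = 15.86 m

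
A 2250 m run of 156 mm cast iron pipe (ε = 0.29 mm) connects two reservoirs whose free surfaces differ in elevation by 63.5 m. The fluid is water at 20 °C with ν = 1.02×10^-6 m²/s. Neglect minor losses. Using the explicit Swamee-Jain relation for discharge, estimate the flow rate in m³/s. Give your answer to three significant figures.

Q ≈ 0.0366 m³/s

Swamee-Jain (Type II): Q = -0.965·√(gD⁵h_f/L)·ln[ε/(3.7D) + √(3.17ν²L/(gD³h_f))]
√(gD⁵h_f/L) = √(9.81·0.156⁵·63.5/2250) = 0.005058
ε/(3.7D) = 5.02×10^-4; √(3.17ν²L/(gD³h_f)) = 5.60×10^-5
Q = -0.965·0.005058·ln(5.584×10^-4) = 0.03656 m³/s
Check: V = 1.91 m/s, Re = 2.93×10^5, f = 0.02377, h_f = 63.9 m ≈ 63.5 m ✓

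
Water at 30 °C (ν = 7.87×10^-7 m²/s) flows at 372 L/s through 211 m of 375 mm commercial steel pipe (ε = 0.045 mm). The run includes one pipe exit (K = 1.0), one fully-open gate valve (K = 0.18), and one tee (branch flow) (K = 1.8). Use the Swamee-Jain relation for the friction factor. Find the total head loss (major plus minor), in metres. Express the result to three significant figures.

V = 4Q/(πD²) = 3.368 m/s; V²/2g = 0.5782 m
Re = 1.60×10^6, ε/D = 1.20×10^-4 → f = 0.01337 (Swamee-Jain)
Major: h_f = f(L/D)·V²/2g = 0.01337·562.7·0.5782 = 4.349 m
Minor: ΣK = 2.98; h_m = ΣK·V²/2g = 1.723 m
Total H_L = 4.349 + 1.723 = 6.072 m

H_L ≈ 6.07 m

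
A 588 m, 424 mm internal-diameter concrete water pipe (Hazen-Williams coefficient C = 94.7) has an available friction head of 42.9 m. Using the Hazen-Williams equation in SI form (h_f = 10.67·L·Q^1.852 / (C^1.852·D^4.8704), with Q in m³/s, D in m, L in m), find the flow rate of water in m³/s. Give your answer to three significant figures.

Q ≈ 0.672 m³/s

Rearranging: Q = [h_f·C^1.852·D^4.8704 / (10.67·L)]^(1/1.852)
Q = [42.9·94.7^1.852·0.424^4.8704 / (10.67·588)]^0.540 = 0.6720 m³/s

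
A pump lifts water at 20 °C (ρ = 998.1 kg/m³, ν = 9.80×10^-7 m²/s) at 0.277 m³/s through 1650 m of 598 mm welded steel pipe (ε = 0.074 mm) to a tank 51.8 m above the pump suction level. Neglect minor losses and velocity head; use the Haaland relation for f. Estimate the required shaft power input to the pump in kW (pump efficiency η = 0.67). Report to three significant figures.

V = 4Q/(πD²) = 0.9863 m/s; Re = 6.02×10^5; ε/D = 1.24×10^-4; f = 0.01426
h_f = f(L/D)V²/2g = 1.950 m
Total head H = z + h_f = 51.8 + 1.950 = 53.75 m
P_hyd = ρgQH = 998.1·9.81·0.277·53.75 = 145.8 kW
P_shaft = P_hyd/η = 145.8/0.67 = 217.6 kW

P_shaft ≈ 218 kW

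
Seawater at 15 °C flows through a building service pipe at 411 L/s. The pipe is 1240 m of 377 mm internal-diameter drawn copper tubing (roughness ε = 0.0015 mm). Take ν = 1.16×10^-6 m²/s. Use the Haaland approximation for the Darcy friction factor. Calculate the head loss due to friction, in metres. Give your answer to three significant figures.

V = 4Q/(πD²) = 4·0.411/(π·0.377²) = 3.682 m/s
Re = VD/ν = 3.682·0.377/1.16×10^-6 = 1.20×10^6 → turbulent
ε/D = 0.0015/377 = 3.98×10^-6
Haaland: f = 0.01132
h_f = f(L/D)V²/(2g) = 0.01132·(1240/0.377)·3.682²/(2·9.81) = 25.73 m

h_f ≈ 25.7 m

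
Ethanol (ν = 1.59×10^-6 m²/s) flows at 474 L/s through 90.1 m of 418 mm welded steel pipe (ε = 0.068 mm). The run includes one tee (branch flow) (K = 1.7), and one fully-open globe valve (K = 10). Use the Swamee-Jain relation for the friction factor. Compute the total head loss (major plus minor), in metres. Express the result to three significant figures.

V = 4Q/(πD²) = 3.454 m/s; V²/2g = 0.6081 m
Re = 9.08×10^5, ε/D = 1.63×10^-4 → f = 0.01443 (Swamee-Jain)
Major: h_f = f(L/D)·V²/2g = 0.01443·215.6·0.6081 = 1.892 m
Minor: ΣK = 11.7; h_m = ΣK·V²/2g = 7.115 m
Total H_L = 1.892 + 7.115 = 9.007 m

H_L ≈ 9.01 m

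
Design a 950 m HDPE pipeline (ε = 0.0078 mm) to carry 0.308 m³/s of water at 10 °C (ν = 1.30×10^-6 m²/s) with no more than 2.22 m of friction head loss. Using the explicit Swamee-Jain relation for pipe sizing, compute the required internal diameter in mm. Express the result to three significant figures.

Swamee-Jain (Type III): D = 0.66·[ε^1.25·(LQ²/(gh_f))^4.75 + ν·Q^9.4·(L/(gh_f))^5.2]^0.04
LQ²/(gh_f) = 4.138; L/(gh_f) = 43.62
Term 1 = ε^1.25·(…)^4.75 = 3.51×10^-4; Term 2 = ν·Q^9.4·(…)^5.2 = 0.00680
D = 0.66·(3.51×10^-4 + 0.00680)^0.04 = 0.5417 m = 542 mm
Check: V = 1.34 m/s, Re = 5.57×10^5, f = 0.01309, h_f = 2.09 m ≈ 2.22 m ✓

D ≈ 542 mm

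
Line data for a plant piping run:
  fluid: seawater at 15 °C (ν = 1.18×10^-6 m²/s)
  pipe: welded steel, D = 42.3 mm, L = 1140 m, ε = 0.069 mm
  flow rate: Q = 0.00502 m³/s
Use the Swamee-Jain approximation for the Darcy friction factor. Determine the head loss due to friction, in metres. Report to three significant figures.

V = 4Q/(πD²) = 4·0.00502/(π·0.0423²) = 3.572 m/s
Re = VD/ν = 3.572·0.0423/1.18×10^-6 = 1.28×10^5 → turbulent
ε/D = 0.069/42.3 = 0.00163
Swamee-Jain: f = 0.02393
h_f = f(L/D)V²/(2g) = 0.02393·(1140/0.0423)·3.572²/(2·9.81) = 419.5 m

h_f ≈ 420 m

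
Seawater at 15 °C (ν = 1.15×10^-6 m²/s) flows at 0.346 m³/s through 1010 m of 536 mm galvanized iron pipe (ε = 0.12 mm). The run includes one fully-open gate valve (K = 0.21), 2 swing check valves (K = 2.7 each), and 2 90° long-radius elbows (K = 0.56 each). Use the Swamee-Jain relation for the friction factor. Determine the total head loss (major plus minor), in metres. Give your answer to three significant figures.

V = 4Q/(πD²) = 1.533 m/s; V²/2g = 0.1198 m
Re = 7.15×10^5, ε/D = 2.24×10^-4 → f = 0.01533 (Swamee-Jain)
Major: h_f = f(L/D)·V²/2g = 0.01533·1884·0.1198 = 3.461 m
Minor: ΣK = 6.73; h_m = ΣK·V²/2g = 0.8065 m
Total H_L = 3.461 + 0.8065 = 4.267 m

H_L ≈ 4.27 m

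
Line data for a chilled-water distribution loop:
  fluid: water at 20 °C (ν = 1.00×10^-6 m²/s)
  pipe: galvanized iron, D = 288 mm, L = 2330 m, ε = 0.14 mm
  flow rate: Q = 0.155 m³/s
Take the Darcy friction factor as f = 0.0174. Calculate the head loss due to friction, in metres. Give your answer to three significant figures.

h_f ≈ 40.6 m

V = 4Q/(πD²) = 4·0.155/(π·0.288²) = 2.379 m/s
h_f = f(L/D)V²/(2g) = 0.01740·(2330/0.288)·2.379²/(2·9.81) = 40.62 m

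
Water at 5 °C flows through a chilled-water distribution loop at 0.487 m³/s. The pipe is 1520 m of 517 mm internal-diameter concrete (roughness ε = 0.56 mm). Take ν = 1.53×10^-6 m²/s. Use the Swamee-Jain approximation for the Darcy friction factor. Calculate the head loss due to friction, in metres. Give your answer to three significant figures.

h_f ≈ 16.5 m

V = 4Q/(πD²) = 4·0.487/(π·0.517²) = 2.320 m/s
Re = VD/ν = 2.320·0.517/1.53×10^-6 = 7.84×10^5 → turbulent
ε/D = 0.56/517 = 0.00108
Swamee-Jain: f = 0.02049
h_f = f(L/D)V²/(2g) = 0.02049·(1520/0.517)·2.320²/(2·9.81) = 16.52 m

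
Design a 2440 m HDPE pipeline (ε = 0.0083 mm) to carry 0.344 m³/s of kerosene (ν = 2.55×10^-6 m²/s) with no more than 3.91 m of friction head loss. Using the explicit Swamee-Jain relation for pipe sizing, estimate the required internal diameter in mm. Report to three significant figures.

Swamee-Jain (Type III): D = 0.66·[ε^1.25·(LQ²/(gh_f))^4.75 + ν·Q^9.4·(L/(gh_f))^5.2]^0.04
LQ²/(gh_f) = 7.528; L/(gh_f) = 63.61
Term 1 = ε^1.25·(…)^4.75 = 0.00650; Term 2 = ν·Q^9.4·(…)^5.2 = 0.268
D = 0.66·(0.00650 + 0.268)^0.04 = 0.6268 m = 627 mm
Check: V = 1.11 m/s, Re = 2.74×10^5, f = 0.01477, h_f = 3.64 m ≈ 3.91 m ✓

D ≈ 627 mm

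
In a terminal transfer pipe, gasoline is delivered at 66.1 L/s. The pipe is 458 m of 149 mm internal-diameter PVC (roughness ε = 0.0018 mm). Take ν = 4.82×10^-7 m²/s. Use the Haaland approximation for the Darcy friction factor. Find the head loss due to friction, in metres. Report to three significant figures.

V = 4Q/(πD²) = 4·0.0661/(π·0.149²) = 3.791 m/s
Re = VD/ν = 3.791·0.149/4.82×10^-7 = 1.17×10^6 → turbulent
ε/D = 0.0018/149 = 1.21×10^-5
Haaland: f = 0.01153
h_f = f(L/D)V²/(2g) = 0.01153·(458/0.149)·3.791²/(2·9.81) = 25.96 m

h_f ≈ 26.0 m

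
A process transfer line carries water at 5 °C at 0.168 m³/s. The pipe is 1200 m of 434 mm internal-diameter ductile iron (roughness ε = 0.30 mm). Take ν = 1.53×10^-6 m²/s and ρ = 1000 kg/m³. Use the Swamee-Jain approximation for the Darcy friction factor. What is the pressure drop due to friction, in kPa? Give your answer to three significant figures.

V = 4Q/(πD²) = 4·0.168/(π·0.434²) = 1.136 m/s
Re = VD/ν = 1.136·0.434/1.53×10^-6 = 3.22×10^5 → turbulent
ε/D = 0.30/434 = 6.91×10^-4
Swamee-Jain: f = 0.01927
h_f = f(L/D)V²/(2g) = 0.01927·(1200/0.434)·1.136²/(2·9.81) = 3.503 m
Δp = ρg·h_f = 1000·9.81·3.503 = 34.36 kPa

Δp ≈ 34.4 kPa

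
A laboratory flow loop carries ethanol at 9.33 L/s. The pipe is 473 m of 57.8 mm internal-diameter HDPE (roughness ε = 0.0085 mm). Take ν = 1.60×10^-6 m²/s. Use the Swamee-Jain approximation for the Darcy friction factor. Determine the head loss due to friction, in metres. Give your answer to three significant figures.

V = 4Q/(πD²) = 4·0.00933/(π·0.0578²) = 3.556 m/s
Re = VD/ν = 3.556·0.0578/1.60×10^-6 = 1.28×10^5 → turbulent
ε/D = 0.0085/57.8 = 1.47×10^-4
Swamee-Jain: f = 0.01793
h_f = f(L/D)V²/(2g) = 0.01793·(473/0.0578)·3.556²/(2·9.81) = 94.57 m

h_f ≈ 94.6 m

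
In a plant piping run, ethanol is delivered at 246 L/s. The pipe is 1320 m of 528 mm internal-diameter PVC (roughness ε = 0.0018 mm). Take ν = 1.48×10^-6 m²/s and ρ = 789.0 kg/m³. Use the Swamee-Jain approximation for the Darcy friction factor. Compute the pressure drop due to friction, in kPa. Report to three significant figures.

V = 4Q/(πD²) = 4·0.246/(π·0.528²) = 1.124 m/s
Re = VD/ν = 1.124·0.528/1.48×10^-6 = 4.01×10^5 → turbulent
ε/D = 0.0018/528 = 3.41×10^-6
Swamee-Jain: f = 0.01367
h_f = f(L/D)V²/(2g) = 0.01367·(1320/0.528)·1.124²/(2·9.81) = 2.199 m
Δp = ρg·h_f = 789.0·9.81·2.199 = 17.02 kPa

Δp ≈ 17.0 kPa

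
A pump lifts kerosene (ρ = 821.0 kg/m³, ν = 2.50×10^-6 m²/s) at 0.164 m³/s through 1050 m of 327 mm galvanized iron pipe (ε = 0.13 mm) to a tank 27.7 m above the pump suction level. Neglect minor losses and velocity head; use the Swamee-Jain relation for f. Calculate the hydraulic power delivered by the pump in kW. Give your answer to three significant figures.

V = 4Q/(πD²) = 1.953 m/s; Re = 2.55×10^5; ε/D = 3.98×10^-4; f = 0.01795
h_f = f(L/D)V²/2g = 11.20 m
Total head H = z + h_f = 27.7 + 11.20 = 38.90 m
P_hyd = ρgQH = 821.0·9.81·0.164·38.90 = 51.39 kW

P_hyd ≈ 51.4 kW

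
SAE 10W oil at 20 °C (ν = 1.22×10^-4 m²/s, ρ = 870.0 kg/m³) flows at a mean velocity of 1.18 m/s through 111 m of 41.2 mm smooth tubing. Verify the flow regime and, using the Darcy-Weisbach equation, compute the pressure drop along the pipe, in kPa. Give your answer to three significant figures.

Re = VD/ν = 1.18·0.04120/1.22×10^-4 = 398 → laminar (Re < 2300)
f = 64/Re = 0.1606
h_f = f(L/D)V²/(2g) = 0.1606·(111/0.04120)·1.18²/(2·9.81) = 30.71 m
Δp = ρg·h_f = 870.0·9.81·30.71 = 262.1 kPa

Δp ≈ 262 kPa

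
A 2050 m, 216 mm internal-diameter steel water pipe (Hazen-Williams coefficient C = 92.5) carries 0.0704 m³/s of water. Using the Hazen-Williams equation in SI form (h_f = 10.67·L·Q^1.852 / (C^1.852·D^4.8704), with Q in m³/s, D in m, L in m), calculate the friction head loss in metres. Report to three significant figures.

h_f = 10.67·2050·0.0704^1.852 / (92.5^1.852·0.216^4.8704) = 63.94 m

h_f ≈ 63.9 m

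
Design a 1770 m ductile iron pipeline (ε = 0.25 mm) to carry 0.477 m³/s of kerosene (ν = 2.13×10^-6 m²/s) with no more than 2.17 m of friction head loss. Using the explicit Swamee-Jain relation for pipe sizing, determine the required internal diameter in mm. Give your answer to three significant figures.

D ≈ 775 mm

Swamee-Jain (Type III): D = 0.66·[ε^1.25·(LQ²/(gh_f))^4.75 + ν·Q^9.4·(L/(gh_f))^5.2]^0.04
LQ²/(gh_f) = 18.92; L/(gh_f) = 83.15
Term 1 = ε^1.25·(…)^4.75 = 36.5; Term 2 = ν·Q^9.4·(…)^5.2 = 19.5
D = 0.66·(36.5 + 19.5)^0.04 = 0.7753 m = 775 mm
Check: V = 1.01 m/s, Re = 3.68×10^5, f = 0.01692, h_f = 2.01 m ≈ 2.17 m ✓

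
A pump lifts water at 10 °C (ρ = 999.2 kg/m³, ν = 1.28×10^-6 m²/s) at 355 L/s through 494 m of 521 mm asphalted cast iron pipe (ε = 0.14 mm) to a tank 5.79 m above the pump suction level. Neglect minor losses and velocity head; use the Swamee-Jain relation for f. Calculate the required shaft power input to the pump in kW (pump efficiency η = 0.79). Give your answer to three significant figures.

V = 4Q/(πD²) = 1.665 m/s; Re = 6.78×10^5; ε/D = 2.69×10^-4; f = 0.01579
h_f = f(L/D)V²/2g = 2.116 m
Total head H = z + h_f = 5.79 + 2.116 = 7.906 m
P_hyd = ρgQH = 999.2·9.81·0.355·7.906 = 27.51 kW
P_shaft = P_hyd/η = 27.51/0.79 = 34.83 kW

P_shaft ≈ 34.8 kW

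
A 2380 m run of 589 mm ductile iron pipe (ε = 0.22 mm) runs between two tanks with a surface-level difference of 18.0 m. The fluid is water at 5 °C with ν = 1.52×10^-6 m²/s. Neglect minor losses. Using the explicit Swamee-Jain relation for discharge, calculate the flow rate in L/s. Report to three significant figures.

Swamee-Jain (Type II): Q = -0.965·√(gD⁵h_f/L)·ln[ε/(3.7D) + √(3.17ν²L/(gD³h_f))]
√(gD⁵h_f/L) = √(9.81·0.589⁵·18.0/2380) = 0.07252
ε/(3.7D) = 1.01×10^-4; √(3.17ν²L/(gD³h_f)) = 2.20×10^-5
Q = -0.965·0.07252·ln(1.229×10^-4) = 0.6301 m³/s
Check: V = 2.31 m/s, Re = 8.96×10^5, f = 0.01644, h_f = 18.1 m ≈ 18.0 m ✓

Q ≈ 630 L/s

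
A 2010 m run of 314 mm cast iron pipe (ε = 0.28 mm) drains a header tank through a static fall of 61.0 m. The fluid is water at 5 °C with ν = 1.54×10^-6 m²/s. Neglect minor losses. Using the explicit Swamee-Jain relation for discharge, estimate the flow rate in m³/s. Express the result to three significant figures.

Swamee-Jain (Type II): Q = -0.965·√(gD⁵h_f/L)·ln[ε/(3.7D) + √(3.17ν²L/(gD³h_f))]
√(gD⁵h_f/L) = √(9.81·0.314⁵·61.0/2010) = 0.03015
ε/(3.7D) = 2.41×10^-4; √(3.17ν²L/(gD³h_f)) = 2.86×10^-5
Q = -0.965·0.03015·ln(2.696×10^-4) = 0.2391 m³/s
Check: V = 3.09 m/s, Re = 6.30×10^5, f = 0.01973, h_f = 61.4 m ≈ 61.0 m ✓

Q ≈ 0.239 m³/s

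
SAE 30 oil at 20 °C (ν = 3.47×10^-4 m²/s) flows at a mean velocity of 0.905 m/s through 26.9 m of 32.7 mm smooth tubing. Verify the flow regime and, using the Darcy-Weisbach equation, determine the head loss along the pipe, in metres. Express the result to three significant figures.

Re = VD/ν = 0.905·0.03270/3.47×10^-4 = 85.3 → laminar (Re < 2300)
f = 64/Re = 0.7504
h_f = f(L/D)V²/(2g) = 0.7504·(26.9/0.03270)·0.905²/(2·9.81) = 25.77 m

h_f ≈ 25.8 m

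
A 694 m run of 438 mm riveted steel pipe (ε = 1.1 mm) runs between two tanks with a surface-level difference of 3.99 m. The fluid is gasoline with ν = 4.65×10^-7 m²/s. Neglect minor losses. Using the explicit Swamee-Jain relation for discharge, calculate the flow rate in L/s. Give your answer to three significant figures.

Q ≈ 212 L/s

Swamee-Jain (Type II): Q = -0.965·√(gD⁵h_f/L)·ln[ε/(3.7D) + √(3.17ν²L/(gD³h_f))]
√(gD⁵h_f/L) = √(9.81·0.438⁵·3.99/694) = 0.03015
ε/(3.7D) = 6.79×10^-4; √(3.17ν²L/(gD³h_f)) = 1.20×10^-5
Q = -0.965·0.03015·ln(6.908×10^-4) = 0.2118 m³/s
Check: V = 1.41 m/s, Re = 1.32×10^6, f = 0.02508, h_f = 4.00 m ≈ 3.99 m ✓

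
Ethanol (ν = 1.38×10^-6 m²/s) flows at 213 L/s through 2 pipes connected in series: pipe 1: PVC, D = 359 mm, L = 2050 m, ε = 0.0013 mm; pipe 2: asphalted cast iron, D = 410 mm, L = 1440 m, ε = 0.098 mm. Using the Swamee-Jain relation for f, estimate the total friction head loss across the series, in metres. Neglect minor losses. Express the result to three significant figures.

H ≈ 24.1 m

Pipe 1: V = 2.104 m/s, Re = 5.47×10^5, ε/D = 3.62×10^-6, f = 0.01294, h_1 = f(L/D)V²/2g = 16.68 m
Pipe 2: V = 1.613 m/s, Re = 4.79×10^5, ε/D = 2.39×10^-4, f = 0.01592, h_2 = f(L/D)V²/2g = 7.417 m
Series → Q common, losses add: H = Σh = 24.10 m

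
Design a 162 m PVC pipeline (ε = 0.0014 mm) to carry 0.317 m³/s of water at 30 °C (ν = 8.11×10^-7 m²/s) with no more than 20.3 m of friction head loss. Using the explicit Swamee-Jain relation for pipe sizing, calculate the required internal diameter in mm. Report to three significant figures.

D ≈ 235 mm

Swamee-Jain (Type III): D = 0.66·[ε^1.25·(LQ²/(gh_f))^4.75 + ν·Q^9.4·(L/(gh_f))^5.2]^0.04
LQ²/(gh_f) = 0.08175; L/(gh_f) = 0.8135
Term 1 = ε^1.25·(…)^4.75 = 3.29×10^-13; Term 2 = ν·Q^9.4·(…)^5.2 = 5.66×10^-12
D = 0.66·(3.29×10^-13 + 5.66×10^-12)^0.04 = 0.2348 m = 235 mm
Check: V = 7.32 m/s, Re = 2.12×10^6, f = 0.01050, h_f = 19.8 m ≈ 20.3 m ✓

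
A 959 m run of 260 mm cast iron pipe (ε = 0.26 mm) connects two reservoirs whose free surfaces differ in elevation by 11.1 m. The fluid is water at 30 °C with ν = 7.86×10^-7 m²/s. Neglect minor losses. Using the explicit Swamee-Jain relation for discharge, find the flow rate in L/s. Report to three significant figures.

Q ≈ 90.9 L/s

Swamee-Jain (Type II): Q = -0.965·√(gD⁵h_f/L)·ln[ε/(3.7D) + √(3.17ν²L/(gD³h_f))]
√(gD⁵h_f/L) = √(9.81·0.260⁵·11.1/959) = 0.01162
ε/(3.7D) = 2.70×10^-4; √(3.17ν²L/(gD³h_f)) = 3.13×10^-5
Q = -0.965·0.01162·ln(3.016×10^-4) = 0.09086 m³/s
Check: V = 1.71 m/s, Re = 5.66×10^5, f = 0.02028, h_f = 11.2 m ≈ 11.1 m ✓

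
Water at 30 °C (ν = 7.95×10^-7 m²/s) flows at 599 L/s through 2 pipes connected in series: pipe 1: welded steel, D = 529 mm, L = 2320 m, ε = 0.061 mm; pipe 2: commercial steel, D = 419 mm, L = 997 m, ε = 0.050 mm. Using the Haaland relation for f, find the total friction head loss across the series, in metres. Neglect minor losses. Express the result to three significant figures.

Pipe 1: V = 2.725 m/s, Re = 1.81×10^6, ε/D = 1.15×10^-4, f = 0.01306, h_1 = f(L/D)V²/2g = 21.68 m
Pipe 2: V = 4.344 m/s, Re = 2.29×10^6, ε/D = 1.19×10^-4, f = 0.01299, h_2 = f(L/D)V²/2g = 29.73 m
Series → Q common, losses add: H = Σh = 51.41 m

H ≈ 51.4 m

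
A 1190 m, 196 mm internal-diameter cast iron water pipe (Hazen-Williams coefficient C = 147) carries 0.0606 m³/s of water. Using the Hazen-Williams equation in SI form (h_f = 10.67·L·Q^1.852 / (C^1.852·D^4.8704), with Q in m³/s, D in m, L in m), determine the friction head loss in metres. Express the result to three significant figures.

h_f ≈ 19.1 m

h_f = 10.67·1190·0.0606^1.852 / (147^1.852·0.196^4.8704) = 19.14 m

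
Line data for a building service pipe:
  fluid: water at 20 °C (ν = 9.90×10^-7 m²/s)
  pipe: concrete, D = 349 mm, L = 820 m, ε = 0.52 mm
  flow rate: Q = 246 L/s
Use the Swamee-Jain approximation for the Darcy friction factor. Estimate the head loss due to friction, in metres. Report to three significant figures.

h_f ≈ 17.4 m

V = 4Q/(πD²) = 4·0.246/(π·0.349²) = 2.572 m/s
Re = VD/ν = 2.572·0.349/9.90×10^-7 = 9.07×10^5 → turbulent
ε/D = 0.52/349 = 0.00149
Swamee-Jain: f = 0.02203
h_f = f(L/D)V²/(2g) = 0.02203·(820/0.349)·2.572²/(2·9.81) = 17.44 m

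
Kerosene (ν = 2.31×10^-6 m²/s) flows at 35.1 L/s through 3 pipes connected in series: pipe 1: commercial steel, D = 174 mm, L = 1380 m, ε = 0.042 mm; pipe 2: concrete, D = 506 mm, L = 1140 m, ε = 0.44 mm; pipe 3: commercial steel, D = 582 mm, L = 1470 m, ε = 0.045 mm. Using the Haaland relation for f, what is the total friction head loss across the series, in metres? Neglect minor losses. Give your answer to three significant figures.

H ≈ 16.5 m

Pipe 1: V = 1.476 m/s, Re = 1.11×10^5, ε/D = 2.41×10^-4, f = 0.01861, h_1 = f(L/D)V²/2g = 16.39 m
Pipe 2: V = 0.1745 m/s, Re = 3.82×10^4, ε/D = 8.70×10^-4, f = 0.02433, h_2 = f(L/D)V²/2g = 0.08511 m
Pipe 3: V = 0.1319 m/s, Re = 3.32×10^4, ε/D = 7.73×10^-5, f = 0.02292, h_3 = f(L/D)V²/2g = 0.05136 m
Series → Q common, losses add: H = Σh = 16.53 m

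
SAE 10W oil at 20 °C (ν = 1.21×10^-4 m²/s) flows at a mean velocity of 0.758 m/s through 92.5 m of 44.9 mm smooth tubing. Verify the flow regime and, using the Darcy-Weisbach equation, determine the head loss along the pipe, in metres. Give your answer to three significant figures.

h_f ≈ 13.7 m

Re = VD/ν = 0.758·0.04490/1.21×10^-4 = 281 → laminar (Re < 2300)
f = 64/Re = 0.2275
h_f = f(L/D)V²/(2g) = 0.2275·(92.5/0.04490)·0.758²/(2·9.81) = 13.73 m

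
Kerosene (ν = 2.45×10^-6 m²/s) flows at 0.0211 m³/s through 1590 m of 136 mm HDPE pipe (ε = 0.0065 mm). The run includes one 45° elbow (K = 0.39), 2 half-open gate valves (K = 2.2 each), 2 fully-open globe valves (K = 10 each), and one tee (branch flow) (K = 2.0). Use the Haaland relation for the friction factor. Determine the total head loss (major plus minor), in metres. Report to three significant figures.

V = 4Q/(πD²) = 1.452 m/s; V²/2g = 0.1075 m
Re = 8.06×10^4, ε/D = 4.78×10^-5 → f = 0.01883 (Haaland)
Major: h_f = f(L/D)·V²/2g = 0.01883·11691·0.1075 = 23.67 m
Minor: ΣK = 26.8; h_m = ΣK·V²/2g = 2.881 m
Total H_L = 23.67 + 2.881 = 26.55 m

H_L ≈ 26.5 m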